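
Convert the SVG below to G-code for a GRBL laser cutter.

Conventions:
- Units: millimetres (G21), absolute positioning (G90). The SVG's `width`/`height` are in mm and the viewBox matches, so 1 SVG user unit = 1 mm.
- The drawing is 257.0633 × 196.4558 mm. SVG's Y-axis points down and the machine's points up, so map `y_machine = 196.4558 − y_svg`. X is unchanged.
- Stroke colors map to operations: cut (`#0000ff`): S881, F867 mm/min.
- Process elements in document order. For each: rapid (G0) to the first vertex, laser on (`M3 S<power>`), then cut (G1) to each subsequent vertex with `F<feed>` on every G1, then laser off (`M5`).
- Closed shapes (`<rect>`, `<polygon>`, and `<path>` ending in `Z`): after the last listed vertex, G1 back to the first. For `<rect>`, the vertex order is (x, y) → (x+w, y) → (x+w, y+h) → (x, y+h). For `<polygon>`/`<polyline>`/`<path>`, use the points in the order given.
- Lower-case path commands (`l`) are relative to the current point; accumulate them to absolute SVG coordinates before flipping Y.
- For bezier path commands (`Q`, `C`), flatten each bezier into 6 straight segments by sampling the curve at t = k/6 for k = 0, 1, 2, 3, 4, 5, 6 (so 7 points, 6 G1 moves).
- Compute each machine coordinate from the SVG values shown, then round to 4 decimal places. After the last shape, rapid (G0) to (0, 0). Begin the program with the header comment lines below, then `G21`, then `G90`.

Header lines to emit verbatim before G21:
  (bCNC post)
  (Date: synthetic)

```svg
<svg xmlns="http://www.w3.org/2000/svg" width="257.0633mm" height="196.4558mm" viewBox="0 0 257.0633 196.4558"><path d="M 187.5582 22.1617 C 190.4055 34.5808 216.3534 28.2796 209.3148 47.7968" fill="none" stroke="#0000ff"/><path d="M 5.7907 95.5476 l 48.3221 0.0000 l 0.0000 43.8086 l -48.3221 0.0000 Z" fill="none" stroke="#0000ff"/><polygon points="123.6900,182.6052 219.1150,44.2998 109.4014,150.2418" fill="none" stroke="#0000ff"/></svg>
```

(bCNC post)
(Date: synthetic)
G21
G90
G0 X187.5582 Y174.2941
M3 S881
G1 X190.6472 Y169.4384 F867
G1 X196.0284 Y166.4655 F867
G1 X202.1437 Y164.1383 F867
G1 X207.4352 Y161.2196 F867
G1 X210.3449 Y156.4723 F867
G1 X209.3148 Y148.6590 F867
M5
G0 X5.7907 Y100.9082
M3 S881
G1 X54.1128 Y100.9082 F867
G1 X54.1128 Y57.0996 F867
G1 X5.7907 Y57.0996 F867
G1 X5.7907 Y100.9082 F867
M5
G0 X123.6900 Y13.8506
M3 S881
G1 X219.1150 Y152.1560 F867
G1 X109.4014 Y46.2140 F867
G1 X123.6900 Y13.8506 F867
M5
G0 X0.0000 Y0.0000

Since the viewBox matches the mm dimensions, user units are millimetres directly. The only transform is the Y-flip y_m = 196.4558 − y_svg.

Shape 1 is a cubic bezier drawn with `<path>`. Its stroke #0000ff means cut at S881, F867. After flipping Y the toolpath is (187.5582,174.2941) → (190.6472,169.4384) → (196.0284,166.4655) → (202.1437,164.1383) → (207.4352,161.2196) → (210.3449,156.4723) → (209.3148,148.6590).

Shape 2 is a rectangle drawn with `<path>`. Its stroke #0000ff means cut at S881, F867. After flipping Y the toolpath is (5.7907,100.9082) → (54.1128,100.9082) → (54.1128,57.0996) → (5.7907,57.0996) → (5.7907,100.9082), returning to the start.

Shape 3 is a closed polygon drawn with `<polygon>`. Its stroke #0000ff means cut at S881, F867. After flipping Y the toolpath is (123.6900,13.8506) → (219.1150,152.1560) → (109.4014,46.2140) → (123.6900,13.8506), returning to the start.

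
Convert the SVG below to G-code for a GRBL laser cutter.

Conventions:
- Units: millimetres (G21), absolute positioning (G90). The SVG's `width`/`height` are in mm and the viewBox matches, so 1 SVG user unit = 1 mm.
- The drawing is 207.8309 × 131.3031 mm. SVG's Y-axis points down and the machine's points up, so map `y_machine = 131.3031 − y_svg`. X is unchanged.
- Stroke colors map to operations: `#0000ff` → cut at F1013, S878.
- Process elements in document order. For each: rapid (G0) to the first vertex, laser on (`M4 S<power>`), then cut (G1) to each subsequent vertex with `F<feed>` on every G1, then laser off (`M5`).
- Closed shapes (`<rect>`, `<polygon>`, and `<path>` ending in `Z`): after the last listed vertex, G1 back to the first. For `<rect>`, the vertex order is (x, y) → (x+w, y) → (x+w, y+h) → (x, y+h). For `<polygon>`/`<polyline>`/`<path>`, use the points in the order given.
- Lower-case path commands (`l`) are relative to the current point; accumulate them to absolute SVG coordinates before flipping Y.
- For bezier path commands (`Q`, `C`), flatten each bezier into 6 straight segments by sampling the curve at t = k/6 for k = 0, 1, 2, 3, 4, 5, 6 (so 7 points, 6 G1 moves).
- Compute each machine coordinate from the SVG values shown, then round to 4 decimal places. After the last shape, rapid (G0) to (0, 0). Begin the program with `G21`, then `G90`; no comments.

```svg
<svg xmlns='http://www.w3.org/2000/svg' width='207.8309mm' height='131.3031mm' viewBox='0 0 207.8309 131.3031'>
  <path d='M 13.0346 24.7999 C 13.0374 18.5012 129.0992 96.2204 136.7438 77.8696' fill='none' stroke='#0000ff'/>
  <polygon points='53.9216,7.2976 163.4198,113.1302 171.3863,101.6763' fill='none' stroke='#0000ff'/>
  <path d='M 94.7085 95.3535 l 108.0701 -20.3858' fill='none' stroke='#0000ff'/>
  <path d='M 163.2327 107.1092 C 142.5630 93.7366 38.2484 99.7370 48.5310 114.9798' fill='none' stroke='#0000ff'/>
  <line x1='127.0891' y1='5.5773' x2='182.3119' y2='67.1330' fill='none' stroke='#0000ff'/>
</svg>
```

G21
G90
G0 X13.0346 Y106.5032
M4 S878
G1 X21.6683 Y103.4848 F1013
G1 X43.4098 Y91.4659 F1013
G1 X72.0235 Y75.4488 F1013
G1 X101.2741 Y60.4361 F1013
G1 X124.9260 Y51.4302 F1013
G1 X136.7438 Y53.4335 F1013
M5
G0 X53.9216 Y124.0055
M4 S878
G1 X163.4198 Y18.1729 F1013
G1 X171.3863 Y29.6268 F1013
G1 X53.9216 Y124.0055 F1013
M5
G0 X94.7085 Y35.9496
M4 S878
G1 X202.7786 Y56.3354 F1013
M5
G0 X163.2327 Y24.1939
M4 S878
G1 X146.8452 Y29.3127 F1013
G1 X122.0237 Y31.4840 F1013
G1 X94.2747 Y30.9894 F1013
G1 X69.1052 Y28.1101 F1013
G1 X52.0217 Y23.1276 F1013
G1 X48.5310 Y16.3233 F1013
M5
G0 X127.0891 Y125.7258
M4 S878
G1 X182.3119 Y64.1701 F1013
M5
G0 X0.0000 Y0.0000

viewBox `0 0 207.8309 131.3031` with mm width/height → 1 unit = 1 mm. Flip: y_m = 131.3031 − y_svg.

**Shape 1** — `<path>` cubic bezier, stroke `#0000ff` → cut (S878, F1013). Control points (SVG): P0=(13.0346,24.7999), P1=(13.0374,18.5012), P2=(129.0992,96.2204), P3=(136.7438,77.8696); sampled at t=k/6. Machine vertices: (13.0346,106.5032) → (21.6683,103.4848) → (43.4098,91.4659) → (72.0235,75.4488) → (101.2741,60.4361) → (124.9260,51.4302) → (136.7438,53.4335). Open path.

**Shape 2** — `<polygon>` closed polygon, stroke `#0000ff` → cut (S878, F1013). Machine vertices: (53.9216,124.0055) → (163.4198,18.1729) → (171.3863,29.6268) → (53.9216,124.0055). Closed: final G1 returns to the first vertex.

**Shape 3** — `<path>` line segment, stroke `#0000ff` → cut (S878, F1013). Machine vertices: (94.7085,35.9496) → (202.7786,56.3354). Open path.

**Shape 4** — `<path>` cubic bezier, stroke `#0000ff` → cut (S878, F1013). Control points (SVG): P0=(163.2327,107.1092), P1=(142.5630,93.7366), P2=(38.2484,99.7370), P3=(48.5310,114.9798); sampled at t=k/6. Machine vertices: (163.2327,24.1939) → (146.8452,29.3127) → (122.0237,31.4840) → (94.2747,30.9894) → (69.1052,28.1101) → (52.0217,23.1276) → (48.5310,16.3233). Open path.

**Shape 5** — `<line>` line segment, stroke `#0000ff` → cut (S878, F1013). Machine vertices: (127.0891,125.7258) → (182.3119,64.1701). Open path.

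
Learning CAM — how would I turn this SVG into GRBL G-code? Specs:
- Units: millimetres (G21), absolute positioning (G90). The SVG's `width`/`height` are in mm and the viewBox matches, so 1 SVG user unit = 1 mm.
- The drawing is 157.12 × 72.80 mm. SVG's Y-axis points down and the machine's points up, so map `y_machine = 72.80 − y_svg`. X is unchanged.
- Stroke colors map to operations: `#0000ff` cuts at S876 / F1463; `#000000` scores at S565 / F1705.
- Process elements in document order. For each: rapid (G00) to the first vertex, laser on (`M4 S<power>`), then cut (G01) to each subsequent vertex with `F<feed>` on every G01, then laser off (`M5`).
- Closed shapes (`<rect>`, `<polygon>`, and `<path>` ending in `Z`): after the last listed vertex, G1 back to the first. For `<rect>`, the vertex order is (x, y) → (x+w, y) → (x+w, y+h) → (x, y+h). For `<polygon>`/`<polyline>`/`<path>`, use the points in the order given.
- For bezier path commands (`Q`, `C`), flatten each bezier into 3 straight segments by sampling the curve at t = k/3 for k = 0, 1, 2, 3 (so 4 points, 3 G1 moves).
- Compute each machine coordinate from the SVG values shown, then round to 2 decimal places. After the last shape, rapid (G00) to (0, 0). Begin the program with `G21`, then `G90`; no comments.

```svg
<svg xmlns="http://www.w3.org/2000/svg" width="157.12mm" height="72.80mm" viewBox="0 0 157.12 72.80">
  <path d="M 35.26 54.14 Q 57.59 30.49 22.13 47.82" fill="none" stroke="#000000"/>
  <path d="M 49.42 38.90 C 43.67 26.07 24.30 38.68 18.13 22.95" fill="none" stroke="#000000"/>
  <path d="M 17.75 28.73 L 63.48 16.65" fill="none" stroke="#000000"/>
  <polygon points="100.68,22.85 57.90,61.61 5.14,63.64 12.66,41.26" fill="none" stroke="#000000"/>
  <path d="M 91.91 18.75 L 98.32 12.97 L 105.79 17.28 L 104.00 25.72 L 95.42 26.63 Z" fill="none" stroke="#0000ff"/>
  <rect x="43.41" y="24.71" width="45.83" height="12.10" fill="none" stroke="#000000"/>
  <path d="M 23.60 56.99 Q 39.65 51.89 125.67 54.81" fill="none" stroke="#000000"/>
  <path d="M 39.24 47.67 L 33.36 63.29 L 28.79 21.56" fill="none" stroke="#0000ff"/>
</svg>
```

Since the viewBox matches the mm dimensions, user units are millimetres directly. The only transform is the Y-flip y_m = 72.80 − y_svg.

Shape 1 is a quadratic bezier drawn with `<path>`. Its stroke #000000 means score at S565, F1705. After flipping Y the toolpath is (35.26,18.66) → (43.73,29.87) → (39.35,31.98) → (22.13,24.98).

Shape 2 is a cubic bezier drawn with `<path>`. Its stroke #000000 means score at S565, F1705. After flipping Y the toolpath is (49.42,33.90) → (40.12,40.24) → (27.71,41.57) → (18.13,49.85).

Shape 3 is a line segment drawn with `<path>`. Its stroke #000000 means score at S565, F1705. After flipping Y the toolpath is (17.75,44.07) → (63.48,56.15).

Shape 4 is a closed polygon drawn with `<polygon>`. Its stroke #000000 means score at S565, F1705. After flipping Y the toolpath is (100.68,49.95) → (57.90,11.19) → (5.14,9.16) → (12.66,31.54) → (100.68,49.95), returning to the start.

Shape 5 is a regular polygon drawn with `<path>`. Its stroke #0000ff means cut at S876, F1463. After flipping Y the toolpath is (91.91,54.05) → (98.32,59.83) → (105.79,55.52) → (104.00,47.08) → (95.42,46.17) → (91.91,54.05), returning to the start.

Shape 6 is a rectangle drawn with `<rect>`. Its stroke #000000 means score at S565, F1705. After flipping Y the toolpath is (43.41,48.09) → (89.24,48.09) → (89.24,35.99) → (43.41,35.99) → (43.41,48.09), returning to the start.

Shape 7 is a quadratic bezier drawn with `<path>`. Its stroke #000000 means score at S565, F1705. After flipping Y the toolpath is (23.60,15.81) → (42.07,18.32) → (76.10,19.05) → (125.67,17.99).

Shape 8 is a open polyline drawn with `<path>`. Its stroke #0000ff means cut at S876, F1463. After flipping Y the toolpath is (39.24,25.13) → (33.36,9.51) → (28.79,51.24).

G21
G90
G00 X35.26 Y18.66
M4 S565
G01 X43.73 Y29.87 F1705
G01 X39.35 Y31.98 F1705
G01 X22.13 Y24.98 F1705
M5
G00 X49.42 Y33.90
M4 S565
G01 X40.12 Y40.24 F1705
G01 X27.71 Y41.57 F1705
G01 X18.13 Y49.85 F1705
M5
G00 X17.75 Y44.07
M4 S565
G01 X63.48 Y56.15 F1705
M5
G00 X100.68 Y49.95
M4 S565
G01 X57.90 Y11.19 F1705
G01 X5.14 Y9.16 F1705
G01 X12.66 Y31.54 F1705
G01 X100.68 Y49.95 F1705
M5
G00 X91.91 Y54.05
M4 S876
G01 X98.32 Y59.83 F1463
G01 X105.79 Y55.52 F1463
G01 X104.00 Y47.08 F1463
G01 X95.42 Y46.17 F1463
G01 X91.91 Y54.05 F1463
M5
G00 X43.41 Y48.09
M4 S565
G01 X89.24 Y48.09 F1705
G01 X89.24 Y35.99 F1705
G01 X43.41 Y35.99 F1705
G01 X43.41 Y48.09 F1705
M5
G00 X23.60 Y15.81
M4 S565
G01 X42.07 Y18.32 F1705
G01 X76.10 Y19.05 F1705
G01 X125.67 Y17.99 F1705
M5
G00 X39.24 Y25.13
M4 S876
G01 X33.36 Y9.51 F1463
G01 X28.79 Y51.24 F1463
M5
G00 X0.00 Y0.00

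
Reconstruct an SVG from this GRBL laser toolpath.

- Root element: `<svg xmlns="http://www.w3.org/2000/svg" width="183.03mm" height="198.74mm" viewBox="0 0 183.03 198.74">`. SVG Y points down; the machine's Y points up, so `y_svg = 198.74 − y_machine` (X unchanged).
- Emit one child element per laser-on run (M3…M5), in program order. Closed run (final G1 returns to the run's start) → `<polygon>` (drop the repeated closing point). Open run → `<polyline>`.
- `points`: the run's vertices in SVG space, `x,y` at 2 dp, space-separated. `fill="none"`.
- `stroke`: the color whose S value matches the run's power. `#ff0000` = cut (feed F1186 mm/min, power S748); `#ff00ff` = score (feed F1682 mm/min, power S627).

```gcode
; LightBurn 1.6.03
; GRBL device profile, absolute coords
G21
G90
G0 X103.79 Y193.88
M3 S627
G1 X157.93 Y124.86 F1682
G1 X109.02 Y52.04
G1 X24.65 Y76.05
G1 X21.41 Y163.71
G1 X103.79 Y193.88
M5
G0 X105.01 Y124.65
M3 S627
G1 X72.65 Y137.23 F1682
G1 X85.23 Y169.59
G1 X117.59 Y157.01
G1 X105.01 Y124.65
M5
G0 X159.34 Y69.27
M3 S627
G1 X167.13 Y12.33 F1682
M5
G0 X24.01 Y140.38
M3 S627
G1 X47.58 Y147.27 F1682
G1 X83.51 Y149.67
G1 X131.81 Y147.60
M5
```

<svg xmlns="http://www.w3.org/2000/svg" width="183.03mm" height="198.74mm" viewBox="0 0 183.03 198.74">
  <polygon points="103.79,4.86 157.93,73.88 109.02,146.70 24.65,122.69 21.41,35.03" fill="none" stroke="#ff00ff"/>
  <polygon points="105.01,74.09 72.65,61.51 85.23,29.15 117.59,41.73" fill="none" stroke="#ff00ff"/>
  <polyline points="159.34,129.47 167.13,186.41" fill="none" stroke="#ff00ff"/>
  <polyline points="24.01,58.36 47.58,51.47 83.51,49.07 131.81,51.14" fill="none" stroke="#ff00ff"/>
</svg>

Each laser-on run becomes one SVG element. Flip Y back into SVG space with y_svg = 198.74 − y_machine. Every run uses S627, so all elements get stroke `#ff00ff` (score).

Run 1: The run returns to its start, so emit a `<polygon>` with points (Y-flipped): 103.79,4.86 157.93,73.88 109.02,146.70 24.65,122.69 21.41,35.03.

Run 2: The run returns to its start, so emit a `<polygon>` with points (Y-flipped): 105.01,74.09 72.65,61.51 85.23,29.15 117.59,41.73.

Run 3: The run is open, so emit a `<polyline>` with points (Y-flipped): 159.34,129.47 167.13,186.41.

Run 4: The run is open, so emit a `<polyline>` with points (Y-flipped): 24.01,58.36 47.58,51.47 83.51,49.07 131.81,51.14.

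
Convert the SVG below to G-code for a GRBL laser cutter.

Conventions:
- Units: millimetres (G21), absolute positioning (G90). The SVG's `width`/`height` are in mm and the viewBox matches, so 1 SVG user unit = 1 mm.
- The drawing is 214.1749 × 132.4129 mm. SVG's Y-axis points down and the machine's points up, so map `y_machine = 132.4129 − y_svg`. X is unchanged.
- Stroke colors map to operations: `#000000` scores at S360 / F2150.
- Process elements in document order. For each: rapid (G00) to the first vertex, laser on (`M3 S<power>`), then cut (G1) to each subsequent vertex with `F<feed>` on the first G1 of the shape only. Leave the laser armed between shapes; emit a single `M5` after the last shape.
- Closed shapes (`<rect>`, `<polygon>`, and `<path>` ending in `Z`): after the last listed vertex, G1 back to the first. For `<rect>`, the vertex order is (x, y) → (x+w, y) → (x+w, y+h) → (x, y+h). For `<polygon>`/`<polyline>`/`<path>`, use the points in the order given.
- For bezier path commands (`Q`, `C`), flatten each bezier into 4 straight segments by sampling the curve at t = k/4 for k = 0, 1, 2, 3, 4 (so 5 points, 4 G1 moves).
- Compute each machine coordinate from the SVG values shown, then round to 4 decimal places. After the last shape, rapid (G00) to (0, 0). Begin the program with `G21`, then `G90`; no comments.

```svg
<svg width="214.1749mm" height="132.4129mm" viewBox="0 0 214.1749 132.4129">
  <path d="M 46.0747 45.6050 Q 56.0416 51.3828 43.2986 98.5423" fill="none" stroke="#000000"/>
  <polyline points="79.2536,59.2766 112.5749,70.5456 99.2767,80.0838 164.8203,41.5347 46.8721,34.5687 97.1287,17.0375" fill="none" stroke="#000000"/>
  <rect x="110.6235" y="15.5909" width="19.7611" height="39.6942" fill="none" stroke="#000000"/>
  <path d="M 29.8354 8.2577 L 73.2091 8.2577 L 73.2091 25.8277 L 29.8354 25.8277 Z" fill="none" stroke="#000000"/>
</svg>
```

Since the viewBox matches the mm dimensions, user units are millimetres directly. The only transform is the Y-flip y_m = 132.4129 − y_svg.

Shape 1 is a quadratic bezier drawn with `<path>`. Its stroke #000000 means score at S360, F2150. After flipping Y the toolpath is (46.0747,86.8079) → (49.6388,81.3326) → (50.3641,70.6847) → (48.2507,54.8640) → (43.2986,33.8706).

Shape 2 is a open polyline drawn with `<polyline>`. Its stroke #000000 means score at S360, F2150. After flipping Y the toolpath is (79.2536,73.1363) → (112.5749,61.8673) → (99.2767,52.3291) → (164.8203,90.8782) → (46.8721,97.8442) → (97.1287,115.3754).

Shape 3 is a rectangle drawn with `<rect>`. Its stroke #000000 means score at S360, F2150. After flipping Y the toolpath is (110.6235,116.8220) → (130.3846,116.8220) → (130.3846,77.1278) → (110.6235,77.1278) → (110.6235,116.8220), returning to the start.

Shape 4 is a rectangle drawn with `<path>`. Its stroke #000000 means score at S360, F2150. After flipping Y the toolpath is (29.8354,124.1552) → (73.2091,124.1552) → (73.2091,106.5852) → (29.8354,106.5852) → (29.8354,124.1552), returning to the start.

G21
G90
G00 X46.0747 Y86.8079
M3 S360
G1 X49.6388 Y81.3326 F2150
G1 X50.3641 Y70.6847
G1 X48.2507 Y54.8640
G1 X43.2986 Y33.8706
G00 X79.2536 Y73.1363
M3 S360
G1 X112.5749 Y61.8673 F2150
G1 X99.2767 Y52.3291
G1 X164.8203 Y90.8782
G1 X46.8721 Y97.8442
G1 X97.1287 Y115.3754
G00 X110.6235 Y116.8220
M3 S360
G1 X130.3846 Y116.8220 F2150
G1 X130.3846 Y77.1278
G1 X110.6235 Y77.1278
G1 X110.6235 Y116.8220
G00 X29.8354 Y124.1552
M3 S360
G1 X73.2091 Y124.1552 F2150
G1 X73.2091 Y106.5852
G1 X29.8354 Y106.5852
G1 X29.8354 Y124.1552
M5
G00 X0.0000 Y0.0000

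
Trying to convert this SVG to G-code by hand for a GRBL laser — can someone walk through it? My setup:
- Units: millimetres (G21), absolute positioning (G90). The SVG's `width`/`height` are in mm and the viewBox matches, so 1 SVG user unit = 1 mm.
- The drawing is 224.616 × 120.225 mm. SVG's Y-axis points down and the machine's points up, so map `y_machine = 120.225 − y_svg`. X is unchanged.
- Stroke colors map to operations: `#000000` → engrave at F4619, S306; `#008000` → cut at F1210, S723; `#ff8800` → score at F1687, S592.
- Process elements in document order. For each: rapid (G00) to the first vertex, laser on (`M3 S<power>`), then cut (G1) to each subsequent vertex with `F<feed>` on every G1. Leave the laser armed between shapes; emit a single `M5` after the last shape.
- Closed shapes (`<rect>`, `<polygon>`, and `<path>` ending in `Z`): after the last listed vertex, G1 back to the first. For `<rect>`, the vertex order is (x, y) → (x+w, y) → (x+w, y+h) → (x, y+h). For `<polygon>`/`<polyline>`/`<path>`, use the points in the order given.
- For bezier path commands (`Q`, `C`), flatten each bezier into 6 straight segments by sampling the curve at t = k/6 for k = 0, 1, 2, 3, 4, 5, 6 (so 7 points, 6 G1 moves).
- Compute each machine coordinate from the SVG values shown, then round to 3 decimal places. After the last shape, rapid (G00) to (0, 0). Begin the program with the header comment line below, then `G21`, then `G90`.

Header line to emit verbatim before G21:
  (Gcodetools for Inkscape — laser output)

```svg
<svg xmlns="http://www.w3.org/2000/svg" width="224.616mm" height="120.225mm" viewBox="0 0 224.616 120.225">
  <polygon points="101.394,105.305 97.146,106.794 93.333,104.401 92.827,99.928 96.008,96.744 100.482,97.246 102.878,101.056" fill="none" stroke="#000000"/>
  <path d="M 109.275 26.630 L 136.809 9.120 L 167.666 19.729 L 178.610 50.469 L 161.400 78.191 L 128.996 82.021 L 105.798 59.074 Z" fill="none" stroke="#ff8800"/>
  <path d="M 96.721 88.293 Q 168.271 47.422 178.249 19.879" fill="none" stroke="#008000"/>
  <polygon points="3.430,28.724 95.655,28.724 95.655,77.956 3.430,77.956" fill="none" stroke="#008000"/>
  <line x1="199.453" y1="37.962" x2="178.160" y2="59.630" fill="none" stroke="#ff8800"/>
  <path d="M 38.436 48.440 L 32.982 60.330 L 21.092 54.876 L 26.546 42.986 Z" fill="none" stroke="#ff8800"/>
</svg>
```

Since the viewBox matches the mm dimensions, user units are millimetres directly. The only transform is the Y-flip y_m = 120.225 − y_svg.

Shape 1 is a regular polygon drawn with `<polygon>`. Its stroke #000000 means engrave at S306, F4619. After flipping Y the toolpath is (101.394,14.920) → (97.146,13.431) → (93.333,15.824) → (92.827,20.297) → (96.008,23.481) → (100.482,22.979) → (102.878,19.169) → (101.394,14.920), returning to the start.

Shape 2 is a regular polygon drawn with `<path>`. Its stroke #ff8800 means score at S592, F1687. After flipping Y the toolpath is (109.275,93.595) → (136.809,111.105) → (167.666,100.496) → (178.610,69.756) → (161.400,42.034) → (128.996,38.204) → (105.798,61.151) → (109.275,93.595), returning to the start.

Shape 3 is a quadratic bezier drawn with `<path>`. Its stroke #008000 means cut at S723, F1210. After flipping Y the toolpath is (96.721,31.932) → (118.861,45.185) → (137.580,57.698) → (152.878,69.471) → (164.756,80.503) → (173.213,90.795) → (178.249,100.346).

Shape 4 is a rectangle drawn with `<polygon>`. Its stroke #008000 means cut at S723, F1210. After flipping Y the toolpath is (3.430,91.501) → (95.655,91.501) → (95.655,42.269) → (3.430,42.269) → (3.430,91.501), returning to the start.

Shape 5 is a line segment drawn with `<line>`. Its stroke #ff8800 means score at S592, F1687. After flipping Y the toolpath is (199.453,82.263) → (178.160,60.595).

Shape 6 is a regular polygon drawn with `<path>`. Its stroke #ff8800 means score at S592, F1687. After flipping Y the toolpath is (38.436,71.785) → (32.982,59.895) → (21.092,65.349) → (26.546,77.239) → (38.436,71.785), returning to the start.

(Gcodetools for Inkscape — laser output)
G21
G90
G00 X101.394 Y14.920
M3 S306
G1 X97.146 Y13.431 F4619
G1 X93.333 Y15.824 F4619
G1 X92.827 Y20.297 F4619
G1 X96.008 Y23.481 F4619
G1 X100.482 Y22.979 F4619
G1 X102.878 Y19.169 F4619
G1 X101.394 Y14.920 F4619
G00 X109.275 Y93.595
M3 S592
G1 X136.809 Y111.105 F1687
G1 X167.666 Y100.496 F1687
G1 X178.610 Y69.756 F1687
G1 X161.400 Y42.034 F1687
G1 X128.996 Y38.204 F1687
G1 X105.798 Y61.151 F1687
G1 X109.275 Y93.595 F1687
G00 X96.721 Y31.932
M3 S723
G1 X118.861 Y45.185 F1210
G1 X137.580 Y57.698 F1210
G1 X152.878 Y69.471 F1210
G1 X164.756 Y80.503 F1210
G1 X173.213 Y90.795 F1210
G1 X178.249 Y100.346 F1210
G00 X3.430 Y91.501
M3 S723
G1 X95.655 Y91.501 F1210
G1 X95.655 Y42.269 F1210
G1 X3.430 Y42.269 F1210
G1 X3.430 Y91.501 F1210
G00 X199.453 Y82.263
M3 S592
G1 X178.160 Y60.595 F1687
G00 X38.436 Y71.785
M3 S592
G1 X32.982 Y59.895 F1687
G1 X21.092 Y65.349 F1687
G1 X26.546 Y77.239 F1687
G1 X38.436 Y71.785 F1687
M5
G00 X0.000 Y0.000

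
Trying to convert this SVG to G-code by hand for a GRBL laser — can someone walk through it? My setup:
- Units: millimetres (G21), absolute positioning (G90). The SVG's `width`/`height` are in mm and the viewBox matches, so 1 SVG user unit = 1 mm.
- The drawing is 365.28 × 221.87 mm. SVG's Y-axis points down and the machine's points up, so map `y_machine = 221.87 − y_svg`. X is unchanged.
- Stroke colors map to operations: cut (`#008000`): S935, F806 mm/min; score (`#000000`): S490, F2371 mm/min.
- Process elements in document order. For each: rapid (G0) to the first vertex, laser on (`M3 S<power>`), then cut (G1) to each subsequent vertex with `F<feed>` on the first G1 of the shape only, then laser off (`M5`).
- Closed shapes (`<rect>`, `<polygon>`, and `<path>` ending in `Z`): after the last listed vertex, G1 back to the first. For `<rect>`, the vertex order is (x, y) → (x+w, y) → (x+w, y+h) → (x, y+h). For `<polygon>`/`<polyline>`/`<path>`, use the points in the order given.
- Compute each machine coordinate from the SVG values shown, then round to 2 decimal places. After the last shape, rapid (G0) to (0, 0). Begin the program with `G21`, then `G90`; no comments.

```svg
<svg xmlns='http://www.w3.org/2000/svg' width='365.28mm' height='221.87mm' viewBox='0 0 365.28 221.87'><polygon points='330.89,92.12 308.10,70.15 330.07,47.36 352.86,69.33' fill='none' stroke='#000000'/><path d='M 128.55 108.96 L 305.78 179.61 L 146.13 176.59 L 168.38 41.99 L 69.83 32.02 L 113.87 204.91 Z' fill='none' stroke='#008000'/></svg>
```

Since the viewBox matches the mm dimensions, user units are millimetres directly. The only transform is the Y-flip y_m = 221.87 − y_svg.

Shape 1 is a regular polygon drawn with `<polygon>`. Its stroke #000000 means score at S490, F2371. After flipping Y the toolpath is (330.89,129.75) → (308.10,151.72) → (330.07,174.51) → (352.86,152.54) → (330.89,129.75), returning to the start.

Shape 2 is a closed polygon drawn with `<path>`. Its stroke #008000 means cut at S935, F806. After flipping Y the toolpath is (128.55,112.91) → (305.78,42.26) → (146.13,45.28) → (168.38,179.88) → (69.83,189.85) → (113.87,16.96) → (128.55,112.91), returning to the start.

G21
G90
G0 X330.89 Y129.75
M3 S490
G1 X308.10 Y151.72 F2371
G1 X330.07 Y174.51
G1 X352.86 Y152.54
G1 X330.89 Y129.75
M5
G0 X128.55 Y112.91
M3 S935
G1 X305.78 Y42.26 F806
G1 X146.13 Y45.28
G1 X168.38 Y179.88
G1 X69.83 Y189.85
G1 X113.87 Y16.96
G1 X128.55 Y112.91
M5
G0 X0.00 Y0.00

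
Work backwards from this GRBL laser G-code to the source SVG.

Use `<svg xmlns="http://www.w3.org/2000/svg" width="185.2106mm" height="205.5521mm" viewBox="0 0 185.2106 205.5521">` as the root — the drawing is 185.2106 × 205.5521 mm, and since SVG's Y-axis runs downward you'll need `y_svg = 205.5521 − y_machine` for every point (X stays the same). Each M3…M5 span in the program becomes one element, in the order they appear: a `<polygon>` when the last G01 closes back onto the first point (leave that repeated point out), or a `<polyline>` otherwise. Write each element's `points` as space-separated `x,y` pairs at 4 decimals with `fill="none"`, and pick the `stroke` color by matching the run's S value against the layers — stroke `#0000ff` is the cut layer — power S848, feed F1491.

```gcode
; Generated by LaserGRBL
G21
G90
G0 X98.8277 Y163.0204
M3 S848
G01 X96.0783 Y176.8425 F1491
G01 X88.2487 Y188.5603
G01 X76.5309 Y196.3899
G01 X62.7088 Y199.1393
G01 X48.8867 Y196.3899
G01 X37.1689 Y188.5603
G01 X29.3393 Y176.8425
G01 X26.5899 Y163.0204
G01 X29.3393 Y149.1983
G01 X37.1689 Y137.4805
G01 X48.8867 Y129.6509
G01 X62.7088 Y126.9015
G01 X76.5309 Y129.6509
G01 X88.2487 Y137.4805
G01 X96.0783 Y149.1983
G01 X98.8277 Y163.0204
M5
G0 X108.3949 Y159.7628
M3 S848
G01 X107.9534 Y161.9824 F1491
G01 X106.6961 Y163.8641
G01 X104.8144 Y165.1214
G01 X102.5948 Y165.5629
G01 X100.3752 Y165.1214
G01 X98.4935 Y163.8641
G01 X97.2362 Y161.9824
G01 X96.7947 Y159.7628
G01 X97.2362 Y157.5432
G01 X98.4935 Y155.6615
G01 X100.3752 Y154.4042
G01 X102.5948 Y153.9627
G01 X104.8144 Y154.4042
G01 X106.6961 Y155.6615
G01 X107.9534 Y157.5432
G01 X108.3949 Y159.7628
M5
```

<svg xmlns="http://www.w3.org/2000/svg" width="185.2106mm" height="205.5521mm" viewBox="0 0 185.2106 205.5521">
  <polygon points="98.8277,42.5317 96.0783,28.7096 88.2487,16.9918 76.5309,9.1622 62.7088,6.4128 48.8867,9.1622 37.1689,16.9918 29.3393,28.7096 26.5899,42.5317 29.3393,56.3538 37.1689,68.0716 48.8867,75.9012 62.7088,78.6506 76.5309,75.9012 88.2487,68.0716 96.0783,56.3538" fill="none" stroke="#0000ff"/>
  <polygon points="108.3949,45.7893 107.9534,43.5697 106.6961,41.6880 104.8144,40.4307 102.5948,39.9892 100.3752,40.4307 98.4935,41.6880 97.2362,43.5697 96.7947,45.7893 97.2362,48.0089 98.4935,49.8906 100.3752,51.1479 102.5948,51.5894 104.8144,51.1479 106.6961,49.8906 107.9534,48.0089" fill="none" stroke="#0000ff"/>
</svg>

Machine Y-up, SVG Y-down with viewBox height 205.5521, so y_svg = 205.5521 − y_machine; X carries over. Every run uses S848, so all elements get stroke `#0000ff` (cut).

Run 1: The run returns to its start, so emit a `<polygon>` with points (Y-flipped): 98.8277,42.5317 96.0783,28.7096 88.2487,16.9918 76.5309,9.1622 62.7088,6.4128 48.8867,9.1622 37.1689,16.9918 29.3393,28.7096 26.5899,42.5317 29.3393,56.3538 37.1689,68.0716 48.8867,75.9012 62.7088,78.6506 76.5309,75.9012 88.2487,68.0716 96.0783,56.3538.

Run 2: The run returns to its start, so emit a `<polygon>` with points (Y-flipped): 108.3949,45.7893 107.9534,43.5697 106.6961,41.6880 104.8144,40.4307 102.5948,39.9892 100.3752,40.4307 98.4935,41.6880 97.2362,43.5697 96.7947,45.7893 97.2362,48.0089 98.4935,49.8906 100.3752,51.1479 102.5948,51.5894 104.8144,51.1479 106.6961,49.8906 107.9534,48.0089.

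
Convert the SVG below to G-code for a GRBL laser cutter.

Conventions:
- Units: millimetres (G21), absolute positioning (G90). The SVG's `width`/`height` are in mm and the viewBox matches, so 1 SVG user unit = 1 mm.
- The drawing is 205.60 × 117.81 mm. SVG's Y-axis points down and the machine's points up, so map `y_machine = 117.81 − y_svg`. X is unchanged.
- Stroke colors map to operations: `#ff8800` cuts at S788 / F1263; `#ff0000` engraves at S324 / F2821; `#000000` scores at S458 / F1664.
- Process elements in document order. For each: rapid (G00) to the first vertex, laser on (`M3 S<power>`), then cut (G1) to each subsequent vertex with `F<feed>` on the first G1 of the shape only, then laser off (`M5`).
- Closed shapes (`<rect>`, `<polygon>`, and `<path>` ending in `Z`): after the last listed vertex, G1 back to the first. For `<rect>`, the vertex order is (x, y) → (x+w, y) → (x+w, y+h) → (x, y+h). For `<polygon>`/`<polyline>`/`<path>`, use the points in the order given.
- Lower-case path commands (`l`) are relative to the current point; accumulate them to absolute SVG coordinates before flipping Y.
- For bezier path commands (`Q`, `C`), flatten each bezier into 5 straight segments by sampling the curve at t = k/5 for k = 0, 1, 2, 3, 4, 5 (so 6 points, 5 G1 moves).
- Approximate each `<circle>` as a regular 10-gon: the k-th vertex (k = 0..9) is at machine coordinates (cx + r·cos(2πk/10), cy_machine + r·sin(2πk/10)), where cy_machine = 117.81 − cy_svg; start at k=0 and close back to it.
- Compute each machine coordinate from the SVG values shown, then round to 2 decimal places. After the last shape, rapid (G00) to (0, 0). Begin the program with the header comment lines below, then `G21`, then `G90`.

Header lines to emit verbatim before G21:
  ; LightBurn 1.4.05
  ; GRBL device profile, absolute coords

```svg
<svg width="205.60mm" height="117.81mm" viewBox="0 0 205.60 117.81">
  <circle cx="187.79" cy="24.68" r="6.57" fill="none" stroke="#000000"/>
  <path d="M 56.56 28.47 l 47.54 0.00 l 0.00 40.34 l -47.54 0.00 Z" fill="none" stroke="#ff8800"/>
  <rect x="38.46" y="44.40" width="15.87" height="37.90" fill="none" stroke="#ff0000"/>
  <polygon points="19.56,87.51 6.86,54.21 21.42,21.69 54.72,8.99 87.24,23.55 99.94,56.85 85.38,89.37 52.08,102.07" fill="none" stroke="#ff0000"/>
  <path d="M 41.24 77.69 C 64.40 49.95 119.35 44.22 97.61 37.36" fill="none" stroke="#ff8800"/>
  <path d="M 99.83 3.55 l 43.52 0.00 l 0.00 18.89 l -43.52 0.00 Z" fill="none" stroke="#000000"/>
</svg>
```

Since the viewBox matches the mm dimensions, user units are millimetres directly. The only transform is the Y-flip y_m = 117.81 − y_svg.

Shape 1 is a circle drawn with `<circle>`. Its stroke #000000 means score at S458, F1664. After flipping Y the toolpath is (194.36,93.13) → (193.11,96.99) → (189.82,99.38) → (185.76,99.38) → (182.47,96.99) → (181.22,93.13) → (182.47,89.27) → (185.76,86.88) → (189.82,86.88) → (193.11,89.27) → (194.36,93.13), returning to the start.

Shape 2 is a rectangle drawn with `<path>`. Its stroke #ff8800 means cut at S788, F1263. After flipping Y the toolpath is (56.56,89.34) → (104.10,89.34) → (104.10,49.00) → (56.56,49.00) → (56.56,89.34), returning to the start.

Shape 3 is a rectangle drawn with `<rect>`. Its stroke #ff0000 means engrave at S324, F2821. After flipping Y the toolpath is (38.46,73.41) → (54.33,73.41) → (54.33,35.51) → (38.46,35.51) → (38.46,73.41), returning to the start.

Shape 4 is a regular polygon drawn with `<polygon>`. Its stroke #ff0000 means engrave at S324, F2821. After flipping Y the toolpath is (19.56,30.30) → (6.86,63.60) → (21.42,96.12) → (54.72,108.82) → (87.24,94.26) → (99.94,60.96) → (85.38,28.44) → (52.08,15.74) → (19.56,30.30), returning to the start.

Shape 5 is a cubic bezier drawn with `<path>`. Its stroke #ff8800 means cut at S788, F1263. After flipping Y the toolpath is (41.24,40.12) → (58.08,54.31) → (77.35,64.32) → (93.83,71.28) → (102.32,76.28) → (97.61,80.45).

Shape 6 is a rectangle drawn with `<path>`. Its stroke #000000 means score at S458, F1664. After flipping Y the toolpath is (99.83,114.26) → (143.35,114.26) → (143.35,95.37) → (99.83,95.37) → (99.83,114.26), returning to the start.

; LightBurn 1.4.05
; GRBL device profile, absolute coords
G21
G90
G00 X194.36 Y93.13
M3 S458
G1 X193.11 Y96.99 F1664
G1 X189.82 Y99.38
G1 X185.76 Y99.38
G1 X182.47 Y96.99
G1 X181.22 Y93.13
G1 X182.47 Y89.27
G1 X185.76 Y86.88
G1 X189.82 Y86.88
G1 X193.11 Y89.27
G1 X194.36 Y93.13
M5
G00 X56.56 Y89.34
M3 S788
G1 X104.10 Y89.34 F1263
G1 X104.10 Y49.00
G1 X56.56 Y49.00
G1 X56.56 Y89.34
M5
G00 X38.46 Y73.41
M3 S324
G1 X54.33 Y73.41 F2821
G1 X54.33 Y35.51
G1 X38.46 Y35.51
G1 X38.46 Y73.41
M5
G00 X19.56 Y30.30
M3 S324
G1 X6.86 Y63.60 F2821
G1 X21.42 Y96.12
G1 X54.72 Y108.82
G1 X87.24 Y94.26
G1 X99.94 Y60.96
G1 X85.38 Y28.44
G1 X52.08 Y15.74
G1 X19.56 Y30.30
M5
G00 X41.24 Y40.12
M3 S788
G1 X58.08 Y54.31 F1263
G1 X77.35 Y64.32
G1 X93.83 Y71.28
G1 X102.32 Y76.28
G1 X97.61 Y80.45
M5
G00 X99.83 Y114.26
M3 S458
G1 X143.35 Y114.26 F1664
G1 X143.35 Y95.37
G1 X99.83 Y95.37
G1 X99.83 Y114.26
M5
G00 X0.00 Y0.00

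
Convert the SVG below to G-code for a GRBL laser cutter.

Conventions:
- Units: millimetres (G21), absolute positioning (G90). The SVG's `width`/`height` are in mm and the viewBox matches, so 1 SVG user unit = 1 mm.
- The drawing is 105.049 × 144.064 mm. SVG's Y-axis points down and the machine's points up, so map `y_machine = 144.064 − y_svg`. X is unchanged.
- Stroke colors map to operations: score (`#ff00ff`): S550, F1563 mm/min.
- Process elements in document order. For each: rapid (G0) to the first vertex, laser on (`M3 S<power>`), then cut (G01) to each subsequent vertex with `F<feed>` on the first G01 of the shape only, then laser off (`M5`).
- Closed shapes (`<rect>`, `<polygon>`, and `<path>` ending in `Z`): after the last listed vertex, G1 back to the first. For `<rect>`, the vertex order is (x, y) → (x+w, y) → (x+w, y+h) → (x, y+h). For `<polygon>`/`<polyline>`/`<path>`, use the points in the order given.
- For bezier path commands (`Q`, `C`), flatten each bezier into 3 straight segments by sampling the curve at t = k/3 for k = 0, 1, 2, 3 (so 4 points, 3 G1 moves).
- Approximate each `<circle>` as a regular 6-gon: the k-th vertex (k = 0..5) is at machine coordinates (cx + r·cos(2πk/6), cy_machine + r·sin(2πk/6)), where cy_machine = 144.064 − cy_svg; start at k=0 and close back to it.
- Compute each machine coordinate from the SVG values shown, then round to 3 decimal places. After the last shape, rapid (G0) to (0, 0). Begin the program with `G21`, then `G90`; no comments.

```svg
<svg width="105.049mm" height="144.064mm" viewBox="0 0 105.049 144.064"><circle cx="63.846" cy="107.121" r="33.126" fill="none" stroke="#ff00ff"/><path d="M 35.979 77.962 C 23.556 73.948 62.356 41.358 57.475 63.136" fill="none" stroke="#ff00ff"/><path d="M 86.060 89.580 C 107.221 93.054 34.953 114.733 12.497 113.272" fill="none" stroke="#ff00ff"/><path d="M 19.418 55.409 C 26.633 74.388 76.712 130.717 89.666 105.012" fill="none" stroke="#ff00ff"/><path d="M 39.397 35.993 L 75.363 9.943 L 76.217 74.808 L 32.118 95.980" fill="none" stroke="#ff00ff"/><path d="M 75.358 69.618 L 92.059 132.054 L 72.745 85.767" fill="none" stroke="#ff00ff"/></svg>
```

G21
G90
G0 X96.972 Y36.943
M3 S550
G01 X80.409 Y65.631 F1563
G01 X47.283 Y65.631
G01 X30.720 Y36.943
G01 X47.283 Y8.255
G01 X80.409 Y8.255
G01 X96.972 Y36.943
M5
G0 X35.979 Y66.102
M3 S550
G01 X37.115 Y76.569 F1563
G01 X51.311 Y87.655
G01 X57.475 Y80.928
M5
G0 X86.060 Y54.484
M3 S550
G01 X81.383 Y46.473 F1563
G01 X46.252 Y35.513
G01 X12.497 Y30.792
M5
G0 X19.418 Y88.655
M3 S550
G01 X37.958 Y61.648 F1563
G01 X67.300 Y36.270
G01 X89.666 Y39.052
M5
G0 X39.397 Y108.071
M3 S550
G01 X75.363 Y134.121 F1563
G01 X76.217 Y69.256
G01 X32.118 Y48.084
M5
G0 X75.358 Y74.446
M3 S550
G01 X92.059 Y12.010 F1563
G01 X72.745 Y58.297
M5
G0 X0.000 Y0.000

1 u = 1 mm; y_m = 144.064 − y.

[1] `<circle>` circle, #ff00ff→score S550 F1563: (96.972,36.943) → (80.409,65.631) → (47.283,65.631) → (30.720,36.943) → (47.283,8.255) → (80.409,8.255) → (96.972,36.943) (closed)

[2] `<path>` cubic bezier, #ff00ff→score S550 F1563: (35.979,66.102) → (37.115,76.569) → (51.311,87.655) → (57.475,80.928)

[3] `<path>` cubic bezier, #ff00ff→score S550 F1563: (86.060,54.484) → (81.383,46.473) → (46.252,35.513) → (12.497,30.792)

[4] `<path>` cubic bezier, #ff00ff→score S550 F1563: (19.418,88.655) → (37.958,61.648) → (67.300,36.270) → (89.666,39.052)

[5] `<path>` open polyline, #ff00ff→score S550 F1563: (39.397,108.071) → (75.363,134.121) → (76.217,69.256) → (32.118,48.084)

[6] `<path>` open polyline, #ff00ff→score S550 F1563: (75.358,74.446) → (92.059,12.010) → (72.745,58.297)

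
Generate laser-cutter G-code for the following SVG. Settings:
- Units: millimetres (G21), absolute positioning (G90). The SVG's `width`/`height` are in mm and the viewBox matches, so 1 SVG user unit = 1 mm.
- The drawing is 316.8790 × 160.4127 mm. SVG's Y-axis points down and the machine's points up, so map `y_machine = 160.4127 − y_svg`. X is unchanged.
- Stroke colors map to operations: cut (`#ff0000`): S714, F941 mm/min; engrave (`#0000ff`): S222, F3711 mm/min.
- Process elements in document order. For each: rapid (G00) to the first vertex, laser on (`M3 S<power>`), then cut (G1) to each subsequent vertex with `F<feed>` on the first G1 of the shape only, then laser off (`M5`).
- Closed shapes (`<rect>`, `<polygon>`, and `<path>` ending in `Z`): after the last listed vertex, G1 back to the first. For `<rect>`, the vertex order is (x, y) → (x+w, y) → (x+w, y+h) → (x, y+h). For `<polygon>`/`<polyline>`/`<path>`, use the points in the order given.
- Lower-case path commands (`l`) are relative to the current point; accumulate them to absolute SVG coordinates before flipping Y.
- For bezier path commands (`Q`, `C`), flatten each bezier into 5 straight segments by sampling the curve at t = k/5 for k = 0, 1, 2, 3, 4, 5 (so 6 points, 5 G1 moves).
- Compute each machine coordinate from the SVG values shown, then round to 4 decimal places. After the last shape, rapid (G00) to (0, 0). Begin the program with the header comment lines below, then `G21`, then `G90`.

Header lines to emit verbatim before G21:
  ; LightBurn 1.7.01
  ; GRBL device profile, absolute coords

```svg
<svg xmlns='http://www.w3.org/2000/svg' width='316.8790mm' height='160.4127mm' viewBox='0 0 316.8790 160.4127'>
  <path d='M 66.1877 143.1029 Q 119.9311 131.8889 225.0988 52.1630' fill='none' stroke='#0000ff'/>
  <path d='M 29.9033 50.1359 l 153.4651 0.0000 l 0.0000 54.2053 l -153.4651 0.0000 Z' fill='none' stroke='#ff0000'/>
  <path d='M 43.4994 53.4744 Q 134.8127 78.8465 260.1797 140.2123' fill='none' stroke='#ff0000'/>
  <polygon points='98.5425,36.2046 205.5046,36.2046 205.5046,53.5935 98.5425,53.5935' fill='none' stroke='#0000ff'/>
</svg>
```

; LightBurn 1.7.01
; GRBL device profile, absolute coords
G21
G90
G00 X66.1877 Y17.3098
M3 S222
G1 X89.7420 Y24.5359 F3711
G1 X117.4103 Y37.2429
G1 X149.1925 Y55.4309
G1 X185.0887 Y79.0998
G1 X225.0988 Y108.2497
M5
G00 X29.9033 Y110.2768
M3 S714
G1 X183.3684 Y110.2768 F941
G1 X183.3684 Y56.0715
G1 X29.9033 Y56.0715
G1 X29.9033 Y110.2768
M5
G00 X43.4994 Y106.9383
M3 S714
G1 X81.3869 Y95.3497 F941
G1 X121.9986 Y80.8816
G1 X165.3347 Y63.5340
G1 X211.3950 Y43.3070
G1 X260.1797 Y20.2004
M5
G00 X98.5425 Y124.2081
M3 S222
G1 X205.5046 Y124.2081 F3711
G1 X205.5046 Y106.8192
G1 X98.5425 Y106.8192
G1 X98.5425 Y124.2081
M5
G00 X0.0000 Y0.0000

viewBox `0 0 316.8790 160.4127` with mm width/height → 1 unit = 1 mm. Flip: y_m = 160.4127 − y_svg.

**Shape 1** — `<path>` quadratic bezier, stroke `#0000ff` → engrave (S222, F3711). Control points (SVG): P0=(66.1877,143.1029), P1=(119.9311,131.8889), P2=(225.0988,52.1630); sampled at t=k/5. Machine vertices: (66.1877,17.3098) → (89.7420,24.5359) → (117.4103,37.2429) → (149.1925,55.4309) → (185.0887,79.0998) → (225.0988,108.2497). Open path.

**Shape 2** — `<path>` rectangle, stroke `#ff0000` → cut (S714, F941). Machine vertices: (29.9033,110.2768) → (183.3684,110.2768) → (183.3684,56.0715) → (29.9033,56.0715) → (29.9033,110.2768). Closed: final G1 returns to the first vertex.

**Shape 3** — `<path>` quadratic bezier, stroke `#ff0000` → cut (S714, F941). Control points (SVG): P0=(43.4994,53.4744), P1=(134.8127,78.8465), P2=(260.1797,140.2123); sampled at t=k/5. Machine vertices: (43.4994,106.9383) → (81.3869,95.3497) → (121.9986,80.8816) → (165.3347,63.5340) → (211.3950,43.3070) → (260.1797,20.2004). Open path.

**Shape 4** — `<polygon>` rectangle, stroke `#0000ff` → engrave (S222, F3711). Machine vertices: (98.5425,124.2081) → (205.5046,124.2081) → (205.5046,106.8192) → (98.5425,106.8192) → (98.5425,124.2081). Closed: final G1 returns to the first vertex.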